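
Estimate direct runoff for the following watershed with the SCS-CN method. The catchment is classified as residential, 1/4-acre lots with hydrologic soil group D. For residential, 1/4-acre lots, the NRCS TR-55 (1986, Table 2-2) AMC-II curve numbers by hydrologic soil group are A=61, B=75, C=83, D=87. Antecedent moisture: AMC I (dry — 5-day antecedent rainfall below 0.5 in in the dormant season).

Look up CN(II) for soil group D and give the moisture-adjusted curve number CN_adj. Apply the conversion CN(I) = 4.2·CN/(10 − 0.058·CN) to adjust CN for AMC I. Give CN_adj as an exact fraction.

NRCS table: residential, 1/4-acre lots, soil group D → CN(II) = 87
Adjust CN=87 to AMC I: 4.2·87/(10 − 0.058·87) → (1827/5) ÷ (2477/500) = 182700/2477 ≈ 73.759

CN_adj = 182700/2477 ≈ 73.759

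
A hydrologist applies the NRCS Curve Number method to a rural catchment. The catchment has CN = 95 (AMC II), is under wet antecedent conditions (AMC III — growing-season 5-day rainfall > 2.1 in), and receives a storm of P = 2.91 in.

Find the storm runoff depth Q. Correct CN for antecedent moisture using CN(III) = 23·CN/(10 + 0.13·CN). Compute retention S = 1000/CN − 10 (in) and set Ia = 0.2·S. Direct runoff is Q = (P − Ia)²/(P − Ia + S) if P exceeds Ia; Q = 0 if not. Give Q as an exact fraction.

Adjust CN=95 to AMC III: 23·95/(10 + 0.13·95) → 2185 ÷ (447/20) = 43700/447 ≈ 97.763
Retention S: 1000/CN − 10 with CN=97.763 → S = 100/437 ≈ 0.229 in
Initial abstraction Ia = S/5 = (100/437)/5 = 20/437 ≈ 0.046 in
Excess rainfall: 2.910 − 0.046 = 2.864 in; P > Ia so Q > 0
Runoff Q = (P−Ia)²/(P−Ia+S) = (2.864)²/(2.864+0.229) = 15666777889/5906797900 ≈ 2.652 in

Q = 15666777889/5906797900 in ≈ 2.652 in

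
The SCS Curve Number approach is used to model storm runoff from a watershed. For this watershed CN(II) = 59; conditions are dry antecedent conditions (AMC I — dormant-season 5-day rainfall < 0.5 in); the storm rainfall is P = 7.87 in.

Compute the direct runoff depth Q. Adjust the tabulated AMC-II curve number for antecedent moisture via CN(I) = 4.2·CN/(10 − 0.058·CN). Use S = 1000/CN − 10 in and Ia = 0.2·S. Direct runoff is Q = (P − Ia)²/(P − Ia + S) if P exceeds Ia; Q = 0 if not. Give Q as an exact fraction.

Q = 319330098649/324010022700 in ≈ 0.986 in

Adjust CN=59 to AMC I: 4.2·59/(10 − 0.058·59) → (1239/5) ÷ (3289/500) = 123900/3289 ≈ 37.671
S = 1000/(123900/3289) − 10 = 20500/1239 in ≈ 16.546 in
Ia = 0.2·(20500/1239) = 4100/1239 in ≈ 3.309 in
Excess rainfall: 7.870 − 3.309 = 4.561 in; P > Ia so Q > 0
Q: (565093/123900)² ÷ (2615093/123900) = 319330098649/324010022700 in (≈ 0.986 in)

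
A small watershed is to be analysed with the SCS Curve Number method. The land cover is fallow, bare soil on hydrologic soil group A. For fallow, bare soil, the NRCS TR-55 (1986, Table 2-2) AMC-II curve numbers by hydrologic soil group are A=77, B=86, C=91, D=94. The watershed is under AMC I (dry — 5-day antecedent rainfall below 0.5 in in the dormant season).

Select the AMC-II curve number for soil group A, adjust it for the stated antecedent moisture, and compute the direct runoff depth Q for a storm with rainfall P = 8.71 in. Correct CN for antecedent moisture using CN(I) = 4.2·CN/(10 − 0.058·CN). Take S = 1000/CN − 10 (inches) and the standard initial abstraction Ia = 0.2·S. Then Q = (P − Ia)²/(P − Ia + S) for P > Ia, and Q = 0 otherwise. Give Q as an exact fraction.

NRCS table: fallow, bare soil, soil group A → CN(II) = 77
Adjust CN=77 to AMC I: 4.2·77/(10 − 0.058·77) → (1617/5) ÷ (2767/500) = 161700/2767 ≈ 58.439
Max retention: S = 1000/(161700/2767) − 10 = 11500/1617 in (≈ 7.112 in)
Ia = 0.2S: 0.2·7.112 = 1.422 in (exactly 2300/1617)
Excess rainfall: 8.710 − 1.422 = 7.288 in; P > Ia so Q > 0
Q = (1178407/161700)²/((1178407/161700) + 11500/1617) = (1388643057649/26146890000)/(2328407/161700) = 1388643057649/376503411900 in ≈ 3.688 in

Q = 1388643057649/376503411900 in ≈ 3.688 in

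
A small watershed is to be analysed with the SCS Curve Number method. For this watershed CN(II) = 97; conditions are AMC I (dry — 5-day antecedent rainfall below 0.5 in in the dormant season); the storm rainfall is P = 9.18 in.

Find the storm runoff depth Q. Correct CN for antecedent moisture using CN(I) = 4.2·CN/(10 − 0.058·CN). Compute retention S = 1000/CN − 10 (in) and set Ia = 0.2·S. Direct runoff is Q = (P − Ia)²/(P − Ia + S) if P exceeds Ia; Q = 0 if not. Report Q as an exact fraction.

CN(I) from CN(II)=97: (4.2·97)/(10 − 0.058·97) = 67900/729 ≈ 93.141
S = 1000/(67900/729) − 10 = 500/679 in ≈ 0.736 in
Ia = 0.2S: 0.2·0.736 = 0.147 in (exactly 100/679)
Excess rainfall: 9.180 − 0.147 = 9.033 in; P > Ia so Q > 0
Runoff Q = (P−Ia)²/(P−Ia+S) = (9.033)²/(9.033+0.736) = 94040968921/11259890950 ≈ 8.352 in

Q = 94040968921/11259890950 in ≈ 8.352 in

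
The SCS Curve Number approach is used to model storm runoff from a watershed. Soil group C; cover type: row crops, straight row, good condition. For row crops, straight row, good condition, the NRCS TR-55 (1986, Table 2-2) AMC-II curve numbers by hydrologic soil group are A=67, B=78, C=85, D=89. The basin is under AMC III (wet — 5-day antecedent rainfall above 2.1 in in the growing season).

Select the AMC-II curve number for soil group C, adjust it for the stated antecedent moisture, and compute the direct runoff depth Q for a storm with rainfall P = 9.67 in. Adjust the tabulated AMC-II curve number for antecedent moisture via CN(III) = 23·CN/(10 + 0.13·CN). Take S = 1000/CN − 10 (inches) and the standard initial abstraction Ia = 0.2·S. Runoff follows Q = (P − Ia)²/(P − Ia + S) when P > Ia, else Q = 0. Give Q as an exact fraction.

Q = 138456177409/15721992700 in ≈ 8.807 in

NRCS table: row crops, straight row, good condition, soil group C → CN(II) = 85
Wet (AMC III): CN(III) = 23·85/(10 + 0.13·85) = 1955/(421/20) = 39100/421 ≈ 92.874
Max retention: S = 1000/(39100/421) − 10 = 300/391 in (≈ 0.767 in)
Initial abstraction Ia = S/5 = (300/391)/5 = 60/391 ≈ 0.153 in
P − Ia = 9.670 − 0.153 = 372097/39100 ≈ 9.517 in (> 0, runoff occurs)
Q: (372097/39100)² ÷ (402097/39100) = 138456177409/15721992700 in (≈ 8.807 in)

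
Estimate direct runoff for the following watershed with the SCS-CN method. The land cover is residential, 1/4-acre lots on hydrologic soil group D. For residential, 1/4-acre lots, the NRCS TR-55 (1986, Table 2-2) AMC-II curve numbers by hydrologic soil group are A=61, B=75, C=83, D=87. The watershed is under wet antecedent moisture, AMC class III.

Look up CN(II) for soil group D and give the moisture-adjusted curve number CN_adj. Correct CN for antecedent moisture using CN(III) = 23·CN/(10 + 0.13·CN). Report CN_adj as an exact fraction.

NRCS table: residential, 1/4-acre lots, soil group D → CN(II) = 87
CN(III) from CN(II)=87: (23·87)/(10 + 0.13·87) = 200100/2131 ≈ 93.900

CN_adj = 200100/2131 ≈ 93.900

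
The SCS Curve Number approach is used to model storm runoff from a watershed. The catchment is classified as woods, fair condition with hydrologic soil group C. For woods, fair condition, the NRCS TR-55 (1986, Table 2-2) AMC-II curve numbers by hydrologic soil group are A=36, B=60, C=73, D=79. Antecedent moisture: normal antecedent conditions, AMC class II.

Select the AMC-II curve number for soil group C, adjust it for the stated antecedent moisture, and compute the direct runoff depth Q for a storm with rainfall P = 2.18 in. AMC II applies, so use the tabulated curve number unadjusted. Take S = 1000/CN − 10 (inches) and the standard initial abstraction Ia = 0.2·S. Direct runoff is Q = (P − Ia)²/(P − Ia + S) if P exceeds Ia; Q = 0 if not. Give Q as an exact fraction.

NRCS table: woods, fair condition, soil group C → CN(II) = 73
CN(II) = 73; AMC II needs no correction.
S = 1000/73 − 10 = 270/73 in ≈ 3.699 in
Ia = 0.2·(270/73) = 54/73 in ≈ 0.740 in
P − Ia = 2.180 − 0.740 = 5257/3650 ≈ 1.440 in (> 0, runoff occurs)
Q = (5257/3650)²/((5257/3650) + 270/73) = (27636049/13322500)/(18757/3650) = 27636049/68463050 in ≈ 0.404 in

Q = 27636049/68463050 in ≈ 0.404 in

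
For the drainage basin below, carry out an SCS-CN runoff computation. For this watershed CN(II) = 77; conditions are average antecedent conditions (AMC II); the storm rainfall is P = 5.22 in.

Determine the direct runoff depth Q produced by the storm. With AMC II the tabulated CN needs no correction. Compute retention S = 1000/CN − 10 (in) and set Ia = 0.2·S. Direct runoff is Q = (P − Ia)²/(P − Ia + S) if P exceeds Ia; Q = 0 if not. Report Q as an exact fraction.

Average conditions: CN = 77 (no AMC adjustment).
Retention S: 1000/CN − 10 with CN=77.000 → S = 230/77 ≈ 2.987 in
Ia = 0.2·(230/77) = 46/77 in ≈ 0.597 in
Excess rainfall: 5.220 − 0.597 = 4.623 in; P > Ia so Q > 0
Q: (17797/3850)² ÷ (29297/3850) = 316733209/112793450 in (≈ 2.808 in)

Q = 316733209/112793450 in ≈ 2.808 in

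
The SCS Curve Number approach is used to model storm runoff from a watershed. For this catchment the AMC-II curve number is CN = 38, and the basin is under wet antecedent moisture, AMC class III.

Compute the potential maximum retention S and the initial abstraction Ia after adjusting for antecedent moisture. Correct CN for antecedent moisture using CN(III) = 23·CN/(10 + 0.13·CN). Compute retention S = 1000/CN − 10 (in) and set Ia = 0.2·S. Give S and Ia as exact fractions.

Wet (AMC III): CN(III) = 23·38/(10 + 0.13·38) = 874/(747/50) = 43700/747 ≈ 58.501
S = 1000/(43700/747) − 10 = 3100/437 in ≈ 7.094 in
Initial abstraction Ia = S/5 = (3100/437)/5 = 620/437 ≈ 1.419 in

S = 3100/437 in ≈ 7.094 in; Ia = 620/437 in ≈ 1.419 in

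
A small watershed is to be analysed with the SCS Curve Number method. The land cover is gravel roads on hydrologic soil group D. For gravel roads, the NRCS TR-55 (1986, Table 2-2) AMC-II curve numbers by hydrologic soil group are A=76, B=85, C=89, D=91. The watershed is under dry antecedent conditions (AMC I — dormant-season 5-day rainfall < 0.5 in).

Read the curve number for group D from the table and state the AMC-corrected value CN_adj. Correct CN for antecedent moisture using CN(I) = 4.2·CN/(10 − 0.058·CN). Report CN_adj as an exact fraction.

NRCS table: gravel roads, soil group D → CN(II) = 91
Adjust CN=91 to AMC I: 4.2·91/(10 − 0.058·91) → (1911/5) ÷ (2361/500) = 63700/787 ≈ 80.940

CN_adj = 63700/787 ≈ 80.940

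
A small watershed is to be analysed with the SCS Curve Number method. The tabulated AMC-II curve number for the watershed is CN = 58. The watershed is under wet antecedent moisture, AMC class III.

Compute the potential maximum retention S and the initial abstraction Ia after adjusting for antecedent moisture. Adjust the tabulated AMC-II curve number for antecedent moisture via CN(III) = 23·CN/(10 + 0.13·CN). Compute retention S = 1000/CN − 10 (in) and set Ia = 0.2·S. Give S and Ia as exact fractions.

CN(III) from CN(II)=58: (23·58)/(10 + 0.13·58) = 66700/877 ≈ 76.055
S = 1000/(66700/877) − 10 = 2100/667 in ≈ 3.148 in
Initial abstraction Ia = S/5 = (2100/667)/5 = 420/667 ≈ 0.630 in

S = 2100/667 in ≈ 3.148 in; Ia = 420/667 in ≈ 0.630 in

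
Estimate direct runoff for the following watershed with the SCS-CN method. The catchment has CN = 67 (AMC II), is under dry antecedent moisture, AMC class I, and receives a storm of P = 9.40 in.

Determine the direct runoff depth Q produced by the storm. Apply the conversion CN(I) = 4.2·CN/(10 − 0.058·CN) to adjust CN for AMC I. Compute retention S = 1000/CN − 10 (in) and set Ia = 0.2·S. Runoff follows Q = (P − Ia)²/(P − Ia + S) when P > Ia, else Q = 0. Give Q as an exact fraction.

Dry (AMC I): CN(I) = 4.2·67/(10 − 0.058·67) = (1407/5)/(3057/500) = 46900/1019 ≈ 46.026
Max retention: S = 1000/(46900/1019) − 10 = 5500/469 in (≈ 11.727 in)
Ia = 0.2S: 0.2·11.727 = 2.345 in (exactly 1100/469)
P − Ia = 9.400 − 2.345 = 16543/2345 ≈ 7.055 in (> 0, runoff occurs)
Q: (16543/2345)² ÷ (44043/2345) = 273670849/103280835 in (≈ 2.650 in)

Q = 273670849/103280835 in ≈ 2.650 in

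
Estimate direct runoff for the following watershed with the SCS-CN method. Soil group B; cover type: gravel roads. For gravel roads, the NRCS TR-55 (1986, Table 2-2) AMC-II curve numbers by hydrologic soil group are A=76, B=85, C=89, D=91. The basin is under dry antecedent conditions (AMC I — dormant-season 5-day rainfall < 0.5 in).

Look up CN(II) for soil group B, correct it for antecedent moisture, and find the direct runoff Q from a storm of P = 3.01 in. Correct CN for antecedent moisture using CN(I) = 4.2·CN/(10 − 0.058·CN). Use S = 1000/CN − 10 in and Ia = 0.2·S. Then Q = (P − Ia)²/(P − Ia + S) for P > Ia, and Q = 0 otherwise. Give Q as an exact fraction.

NRCS table: gravel roads, soil group B → CN(II) = 85
Adjust CN=85 to AMC I: 4.2·85/(10 − 0.058·85) → 357 ÷ (507/100) = 11900/169 ≈ 70.414
S = 1000/(11900/169) − 10 = 500/119 in ≈ 4.202 in
Ia = 0.2S: 0.2·4.202 = 0.840 in (exactly 100/119)
P − Ia = 3.010 − 0.840 = 25819/11900 ≈ 2.170 in (> 0, runoff occurs)
Runoff Q = (P−Ia)²/(P−Ia+S) = (2.170)²/(2.170+4.202) = 666620761/902246100 ≈ 0.739 in

Q = 666620761/902246100 in ≈ 0.739 in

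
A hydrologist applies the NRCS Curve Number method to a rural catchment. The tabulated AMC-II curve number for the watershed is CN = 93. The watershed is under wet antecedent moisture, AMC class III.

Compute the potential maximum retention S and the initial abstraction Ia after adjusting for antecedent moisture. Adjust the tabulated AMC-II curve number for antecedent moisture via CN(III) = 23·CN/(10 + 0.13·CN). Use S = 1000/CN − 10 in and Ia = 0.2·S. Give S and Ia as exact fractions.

Adjust CN=93 to AMC III: 23·93/(10 + 0.13·93) → 2139 ÷ (2209/100) = 213900/2209 ≈ 96.831
S = 1000/(213900/2209) − 10 = 700/2139 in ≈ 0.327 in
Ia = 0.2·(700/2139) = 140/2139 in ≈ 0.065 in

S = 700/2139 in ≈ 0.327 in; Ia = 140/2139 in ≈ 0.065 in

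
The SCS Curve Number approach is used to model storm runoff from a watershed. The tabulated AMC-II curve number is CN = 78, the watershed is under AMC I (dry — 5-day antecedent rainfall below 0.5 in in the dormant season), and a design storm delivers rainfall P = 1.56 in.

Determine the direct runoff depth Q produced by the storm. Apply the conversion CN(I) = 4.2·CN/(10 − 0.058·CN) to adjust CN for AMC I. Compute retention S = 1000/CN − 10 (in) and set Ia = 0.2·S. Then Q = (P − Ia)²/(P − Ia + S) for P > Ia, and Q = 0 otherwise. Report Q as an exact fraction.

Dry (AMC I): CN(I) = 4.2·78/(10 − 0.058·78) = (1638/5)/(1369/250) = 81900/1369 ≈ 59.825
Max retention: S = 1000/(81900/1369) − 10 = 5500/819 in (≈ 6.716 in)
Initial abstraction Ia = S/5 = (5500/819)/5 = 1100/819 ≈ 1.343 in
P − Ia = 1.560 − 1.343 = 4441/20475 ≈ 0.217 in (> 0, runoff occurs)
Runoff Q = (P−Ia)²/(P−Ia+S) = (0.217)²/(0.217+6.716) = 19722481/2906241975 ≈ 0.007 in

Q = 19722481/2906241975 in ≈ 0.007 in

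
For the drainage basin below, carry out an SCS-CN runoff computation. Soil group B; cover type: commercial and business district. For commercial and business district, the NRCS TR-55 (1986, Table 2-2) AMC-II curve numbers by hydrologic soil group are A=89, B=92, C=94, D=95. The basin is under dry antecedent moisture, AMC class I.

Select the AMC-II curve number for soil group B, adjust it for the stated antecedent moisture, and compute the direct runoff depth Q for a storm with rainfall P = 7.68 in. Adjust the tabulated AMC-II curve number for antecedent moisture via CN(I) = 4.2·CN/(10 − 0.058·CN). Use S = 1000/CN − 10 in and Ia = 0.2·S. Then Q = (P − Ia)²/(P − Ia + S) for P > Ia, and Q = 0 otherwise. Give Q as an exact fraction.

Q = 240550178/42540225 in ≈ 5.655 in

NRCS table: commercial and business district, soil group B → CN(II) = 92
Adjust CN=92 to AMC I: 4.2·92/(10 − 0.058·92) → (1932/5) ÷ (583/125) = 48300/583 ≈ 82.847
S = 1000/(48300/583) − 10 = 1000/483 in ≈ 2.070 in
Ia = 0.2·(1000/483) = 200/483 in ≈ 0.414 in
Since P=7.680 > Ia=0.414: effective rainfall P−Ia = 87736/12075 in
Q: (87736/12075)² ÷ (112736/12075) = 240550178/42540225 in (≈ 5.655 in)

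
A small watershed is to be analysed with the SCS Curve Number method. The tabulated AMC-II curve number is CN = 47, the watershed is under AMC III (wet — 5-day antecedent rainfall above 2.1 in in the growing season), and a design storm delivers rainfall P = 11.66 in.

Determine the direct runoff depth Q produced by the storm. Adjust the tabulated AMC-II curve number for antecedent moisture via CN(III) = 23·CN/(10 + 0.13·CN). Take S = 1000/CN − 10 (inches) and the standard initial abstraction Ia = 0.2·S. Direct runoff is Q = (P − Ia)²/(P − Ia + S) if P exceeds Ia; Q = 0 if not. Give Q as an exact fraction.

Q = 6286535693/858908550 in ≈ 7.319 in

Wet (AMC III): CN(III) = 23·47/(10 + 0.13·47) = 1081/(1611/100) = 108100/1611 ≈ 67.101
Max retention: S = 1000/(108100/1611) − 10 = 5300/1081 in (≈ 4.903 in)
Ia = 0.2S: 0.2·4.903 = 0.981 in (exactly 1060/1081)
Since P=11.660 > Ia=0.981: effective rainfall P−Ia = 577223/54050 in
Q = (577223/54050)²/((577223/54050) + 5300/1081) = (333186391729/2921402500)/(842223/54050) = 6286535693/858908550 in ≈ 7.319 in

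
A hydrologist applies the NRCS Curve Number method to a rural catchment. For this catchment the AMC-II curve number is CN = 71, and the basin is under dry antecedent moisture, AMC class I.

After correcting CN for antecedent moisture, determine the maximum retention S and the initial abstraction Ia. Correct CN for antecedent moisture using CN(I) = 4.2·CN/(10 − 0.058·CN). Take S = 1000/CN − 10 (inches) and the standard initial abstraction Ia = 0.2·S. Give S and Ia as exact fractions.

S = 14500/1491 in ≈ 9.725 in; Ia = 2900/1491 in ≈ 1.945 in

Dry (AMC I): CN(I) = 4.2·71/(10 − 0.058·71) = (1491/5)/(2941/500) = 149100/2941 ≈ 50.697
Retention S: 1000/CN − 10 with CN=50.697 → S = 14500/1491 ≈ 9.725 in
Ia = 0.2·(14500/1491) = 2900/1491 in ≈ 1.945 in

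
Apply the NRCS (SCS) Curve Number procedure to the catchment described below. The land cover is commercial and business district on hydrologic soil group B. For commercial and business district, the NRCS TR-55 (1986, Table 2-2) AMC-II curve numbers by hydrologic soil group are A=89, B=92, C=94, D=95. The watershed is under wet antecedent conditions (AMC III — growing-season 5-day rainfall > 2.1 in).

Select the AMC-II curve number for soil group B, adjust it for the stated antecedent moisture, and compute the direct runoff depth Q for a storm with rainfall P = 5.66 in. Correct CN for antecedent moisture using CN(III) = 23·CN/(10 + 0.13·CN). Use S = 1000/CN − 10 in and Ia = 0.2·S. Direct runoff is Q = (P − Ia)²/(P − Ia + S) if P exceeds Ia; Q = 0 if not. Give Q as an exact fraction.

NRCS table: commercial and business district, soil group B → CN(II) = 92
Wet (AMC III): CN(III) = 23·92/(10 + 0.13·92) = 2116/(549/25) = 52900/549 ≈ 96.357
S = 1000/(52900/549) − 10 = 200/529 in ≈ 0.378 in
Ia = 0.2·(200/529) = 40/529 in ≈ 0.076 in
Since P=5.660 > Ia=0.076: effective rainfall P−Ia = 147707/26450 in
Q = (147707/26450)²/((147707/26450) + 200/529) = (21817357849/699602500)/(157707/26450) = 21817357849/4171350150 in ≈ 5.230 in

Q = 21817357849/4171350150 in ≈ 5.230 in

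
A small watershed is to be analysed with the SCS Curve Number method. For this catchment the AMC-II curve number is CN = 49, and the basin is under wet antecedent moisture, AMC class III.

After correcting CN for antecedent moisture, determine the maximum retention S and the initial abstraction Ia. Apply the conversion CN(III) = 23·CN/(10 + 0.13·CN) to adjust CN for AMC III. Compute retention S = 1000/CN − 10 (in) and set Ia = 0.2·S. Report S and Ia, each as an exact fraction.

Adjust CN=49 to AMC III: 23·49/(10 + 0.13·49) → 1127 ÷ (1637/100) = 112700/1637 ≈ 68.845
Max retention: S = 1000/(112700/1637) − 10 = 5100/1127 in (≈ 4.525 in)
Ia = 0.2·(5100/1127) = 1020/1127 in ≈ 0.905 in

S = 5100/1127 in ≈ 4.525 in; Ia = 1020/1127 in ≈ 0.905 in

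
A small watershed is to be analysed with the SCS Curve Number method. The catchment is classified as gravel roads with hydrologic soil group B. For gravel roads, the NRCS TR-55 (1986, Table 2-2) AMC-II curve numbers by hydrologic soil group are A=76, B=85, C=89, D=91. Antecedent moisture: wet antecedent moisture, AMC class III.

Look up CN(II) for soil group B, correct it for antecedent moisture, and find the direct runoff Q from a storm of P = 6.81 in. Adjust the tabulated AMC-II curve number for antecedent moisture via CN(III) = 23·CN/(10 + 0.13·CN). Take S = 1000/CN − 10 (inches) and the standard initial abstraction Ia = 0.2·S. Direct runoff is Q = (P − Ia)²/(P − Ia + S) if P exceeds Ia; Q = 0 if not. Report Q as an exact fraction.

Q = 22580331147/3783198700 in ≈ 5.969 in

NRCS table: gravel roads, soil group B → CN(II) = 85
CN(III) from CN(II)=85: (23·85)/(10 + 0.13·85) = 39100/421 ≈ 92.874
Retention S: 1000/CN − 10 with CN=92.874 → S = 300/391 ≈ 0.767 in
Ia = 0.2·(300/391) = 60/391 in ≈ 0.153 in
Excess rainfall: 6.810 − 0.153 = 6.657 in; P > Ia so Q > 0
Q = (260271/39100)²/((260271/39100) + 300/391) = (67740993441/1528810000)/(290271/39100) = 22580331147/3783198700 in ≈ 5.969 in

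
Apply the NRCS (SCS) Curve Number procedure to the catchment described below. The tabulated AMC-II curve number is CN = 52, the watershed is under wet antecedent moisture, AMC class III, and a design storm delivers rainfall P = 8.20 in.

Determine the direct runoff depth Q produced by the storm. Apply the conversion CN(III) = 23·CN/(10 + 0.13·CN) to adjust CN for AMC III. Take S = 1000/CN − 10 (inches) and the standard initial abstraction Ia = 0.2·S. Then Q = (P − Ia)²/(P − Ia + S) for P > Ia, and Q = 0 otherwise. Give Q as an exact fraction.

Adjust CN=52 to AMC III: 23·52/(10 + 0.13·52) → 1196 ÷ (419/25) = 29900/419 ≈ 71.360
S = 1000/(29900/419) − 10 = 1200/299 in ≈ 4.013 in
Initial abstraction Ia = S/5 = (1200/299)/5 = 240/299 ≈ 0.803 in
Since P=8.200 > Ia=0.803: effective rainfall P−Ia = 11059/1495 in
Runoff Q = (P−Ia)²/(P−Ia+S) = (7.397)²/(7.397+4.013) = 122301481/25503205 ≈ 4.796 in

Q = 122301481/25503205 in ≈ 4.796 in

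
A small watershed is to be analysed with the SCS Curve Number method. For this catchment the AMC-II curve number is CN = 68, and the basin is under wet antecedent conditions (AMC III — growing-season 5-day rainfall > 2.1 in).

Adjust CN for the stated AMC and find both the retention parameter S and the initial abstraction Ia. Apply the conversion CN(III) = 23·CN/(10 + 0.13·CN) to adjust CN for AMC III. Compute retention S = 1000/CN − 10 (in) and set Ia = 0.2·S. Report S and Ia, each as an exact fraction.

Adjust CN=68 to AMC III: 23·68/(10 + 0.13·68) → 1564 ÷ (471/25) = 39100/471 ≈ 83.015
S = 1000/(39100/471) − 10 = 800/391 in ≈ 2.046 in
Ia = 0.2S: 0.2·2.046 = 0.409 in (exactly 160/391)

S = 800/391 in ≈ 2.046 in; Ia = 160/391 in ≈ 0.409 in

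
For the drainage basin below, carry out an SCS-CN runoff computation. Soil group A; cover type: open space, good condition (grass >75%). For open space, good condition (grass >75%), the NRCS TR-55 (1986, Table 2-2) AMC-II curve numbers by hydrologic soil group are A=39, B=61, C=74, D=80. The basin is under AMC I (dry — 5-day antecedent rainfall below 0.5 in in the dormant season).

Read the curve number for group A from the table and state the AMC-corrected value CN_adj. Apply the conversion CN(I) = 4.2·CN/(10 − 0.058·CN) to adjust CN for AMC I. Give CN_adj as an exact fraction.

CN_adj = 81900/3869 ≈ 21.168

NRCS table: open space, good condition (grass >75%), soil group A → CN(II) = 39
Adjust CN=39 to AMC I: 4.2·39/(10 − 0.058·39) → (819/5) ÷ (3869/500) = 81900/3869 ≈ 21.168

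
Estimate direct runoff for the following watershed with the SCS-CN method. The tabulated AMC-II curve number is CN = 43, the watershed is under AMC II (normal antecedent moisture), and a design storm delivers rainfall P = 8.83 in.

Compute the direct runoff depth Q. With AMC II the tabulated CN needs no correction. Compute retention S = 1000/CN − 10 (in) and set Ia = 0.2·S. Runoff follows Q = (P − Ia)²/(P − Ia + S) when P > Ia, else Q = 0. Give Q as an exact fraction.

Average conditions: CN = 43 (no AMC adjustment).
Retention S: 1000/CN − 10 with CN=43.000 → S = 570/43 ≈ 13.256 in
Initial abstraction Ia = S/5 = (570/43)/5 = 114/43 ≈ 2.651 in
Since P=8.830 > Ia=2.651: effective rainfall P−Ia = 26569/4300 in
Runoff Q = (P−Ia)²/(P−Ia+S) = (6.179)²/(6.179+13.256) = 705911761/359346700 ≈ 1.964 in

Q = 705911761/359346700 in ≈ 1.964 in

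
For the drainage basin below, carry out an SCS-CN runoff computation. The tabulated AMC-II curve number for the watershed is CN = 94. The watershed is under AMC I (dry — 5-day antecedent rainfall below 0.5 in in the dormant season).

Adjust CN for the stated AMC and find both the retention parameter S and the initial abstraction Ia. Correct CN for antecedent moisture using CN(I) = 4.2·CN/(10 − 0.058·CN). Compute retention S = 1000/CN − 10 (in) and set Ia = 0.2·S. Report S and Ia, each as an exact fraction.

S = 500/329 in ≈ 1.520 in; Ia = 100/329 in ≈ 0.304 in

Adjust CN=94 to AMC I: 4.2·94/(10 − 0.058·94) → (1974/5) ÷ (1137/250) = 32900/379 ≈ 86.807
Max retention: S = 1000/(32900/379) − 10 = 500/329 in (≈ 1.520 in)
Ia = 0.2S: 0.2·1.520 = 0.304 in (exactly 100/329)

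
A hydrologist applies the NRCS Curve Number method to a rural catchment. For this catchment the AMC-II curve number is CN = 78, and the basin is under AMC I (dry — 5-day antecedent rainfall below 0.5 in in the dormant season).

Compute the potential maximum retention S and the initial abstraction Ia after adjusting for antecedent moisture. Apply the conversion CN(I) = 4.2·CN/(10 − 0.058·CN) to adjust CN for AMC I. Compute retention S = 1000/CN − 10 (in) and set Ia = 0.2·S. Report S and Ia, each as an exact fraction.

S = 5500/819 in ≈ 6.716 in; Ia = 1100/819 in ≈ 1.343 in

Adjust CN=78 to AMC I: 4.2·78/(10 − 0.058·78) → (1638/5) ÷ (1369/250) = 81900/1369 ≈ 59.825
S = 1000/(81900/1369) − 10 = 5500/819 in ≈ 6.716 in
Initial abstraction Ia = S/5 = (5500/819)/5 = 1100/819 ≈ 1.343 in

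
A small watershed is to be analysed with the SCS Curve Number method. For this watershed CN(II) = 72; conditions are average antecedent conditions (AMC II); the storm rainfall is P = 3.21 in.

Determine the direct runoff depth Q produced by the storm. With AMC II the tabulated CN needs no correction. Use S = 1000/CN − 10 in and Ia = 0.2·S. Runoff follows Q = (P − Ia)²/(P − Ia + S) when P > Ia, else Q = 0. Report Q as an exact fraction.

AMC II — tabulated CN = 72 applies directly.
Retention S: 1000/CN − 10 with CN=72.000 → S = 35/9 ≈ 3.889 in
Ia = 0.2·(35/9) = 7/9 in ≈ 0.778 in
Since P=3.210 > Ia=0.778: effective rainfall P−Ia = 2189/900 in
Runoff Q = (P−Ia)²/(P−Ia+S) = (2.432)²/(2.432+3.889) = 4791721/5120100 ≈ 0.936 in

Q = 4791721/5120100 in ≈ 0.936 in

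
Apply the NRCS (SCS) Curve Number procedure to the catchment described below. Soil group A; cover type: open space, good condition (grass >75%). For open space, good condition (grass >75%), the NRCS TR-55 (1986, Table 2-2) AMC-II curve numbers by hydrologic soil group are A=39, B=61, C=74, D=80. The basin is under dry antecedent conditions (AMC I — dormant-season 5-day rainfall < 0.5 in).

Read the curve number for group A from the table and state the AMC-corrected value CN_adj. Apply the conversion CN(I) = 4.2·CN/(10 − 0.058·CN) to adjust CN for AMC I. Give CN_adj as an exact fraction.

NRCS table: open space, good condition (grass >75%), soil group A → CN(II) = 39
Dry (AMC I): CN(I) = 4.2·39/(10 − 0.058·39) = (819/5)/(3869/500) = 81900/3869 ≈ 21.168

CN_adj = 81900/3869 ≈ 21.168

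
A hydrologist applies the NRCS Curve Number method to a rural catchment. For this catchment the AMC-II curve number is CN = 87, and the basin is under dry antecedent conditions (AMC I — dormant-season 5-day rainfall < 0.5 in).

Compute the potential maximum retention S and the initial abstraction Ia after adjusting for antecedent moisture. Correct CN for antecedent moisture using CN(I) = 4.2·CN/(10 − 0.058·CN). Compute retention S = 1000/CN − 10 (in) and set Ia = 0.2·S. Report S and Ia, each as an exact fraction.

S = 6500/1827 in ≈ 3.558 in; Ia = 1300/1827 in ≈ 0.712 in

Adjust CN=87 to AMC I: 4.2·87/(10 − 0.058·87) → (1827/5) ÷ (2477/500) = 182700/2477 ≈ 73.759
Max retention: S = 1000/(182700/2477) − 10 = 6500/1827 in (≈ 3.558 in)
Initial abstraction Ia = S/5 = (6500/1827)/5 = 1300/1827 ≈ 0.712 in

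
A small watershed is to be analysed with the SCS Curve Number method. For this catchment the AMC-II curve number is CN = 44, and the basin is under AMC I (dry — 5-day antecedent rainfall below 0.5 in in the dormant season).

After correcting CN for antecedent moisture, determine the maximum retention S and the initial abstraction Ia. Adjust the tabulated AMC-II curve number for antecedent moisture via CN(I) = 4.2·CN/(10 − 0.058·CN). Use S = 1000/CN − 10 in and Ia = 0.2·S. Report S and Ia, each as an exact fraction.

CN(I) from CN(II)=44: (4.2·44)/(10 − 0.058·44) = 3300/133 ≈ 24.812
S = 1000/(3300/133) − 10 = 1000/33 in ≈ 30.303 in
Initial abstraction Ia = S/5 = (1000/33)/5 = 200/33 ≈ 6.061 in

S = 1000/33 in ≈ 30.303 in; Ia = 200/33 in ≈ 6.061 in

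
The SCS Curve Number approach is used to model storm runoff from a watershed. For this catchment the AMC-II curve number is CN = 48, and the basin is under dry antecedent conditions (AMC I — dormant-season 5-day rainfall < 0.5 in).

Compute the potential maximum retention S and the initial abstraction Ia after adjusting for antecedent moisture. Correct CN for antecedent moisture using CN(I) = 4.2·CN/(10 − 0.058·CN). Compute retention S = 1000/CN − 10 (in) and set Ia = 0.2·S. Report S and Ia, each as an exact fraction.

S = 1625/63 in ≈ 25.794 in; Ia = 325/63 in ≈ 5.159 in

Adjust CN=48 to AMC I: 4.2·48/(10 − 0.058·48) → (1008/5) ÷ (902/125) = 12600/451 ≈ 27.938
Retention S: 1000/CN − 10 with CN=27.938 → S = 1625/63 ≈ 25.794 in
Ia = 0.2·(1625/63) = 325/63 in ≈ 5.159 in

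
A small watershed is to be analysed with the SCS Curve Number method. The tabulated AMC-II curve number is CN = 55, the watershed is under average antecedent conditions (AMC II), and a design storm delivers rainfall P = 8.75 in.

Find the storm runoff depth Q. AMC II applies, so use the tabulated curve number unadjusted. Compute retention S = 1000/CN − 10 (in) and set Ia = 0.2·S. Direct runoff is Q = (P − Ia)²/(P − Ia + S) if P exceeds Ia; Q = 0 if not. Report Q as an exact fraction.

Average conditions: CN = 55 (no AMC adjustment).
Retention S: 1000/CN − 10 with CN=55.000 → S = 90/11 ≈ 8.182 in
Ia = 0.2·(90/11) = 18/11 in ≈ 1.636 in
Since P=8.750 > Ia=1.636: effective rainfall P−Ia = 313/44 in
Runoff Q = (P−Ia)²/(P−Ia+S) = (7.114)²/(7.114+8.182) = 97969/29612 ≈ 3.308 in

Q = 97969/29612 in ≈ 3.308 in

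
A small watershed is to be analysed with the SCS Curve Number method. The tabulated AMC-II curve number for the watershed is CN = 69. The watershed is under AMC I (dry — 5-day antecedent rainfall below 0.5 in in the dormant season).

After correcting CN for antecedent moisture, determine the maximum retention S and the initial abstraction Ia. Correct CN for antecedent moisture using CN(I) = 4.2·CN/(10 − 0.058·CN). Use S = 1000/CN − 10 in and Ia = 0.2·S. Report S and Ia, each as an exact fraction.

Adjust CN=69 to AMC I: 4.2·69/(10 − 0.058·69) → (1449/5) ÷ (2999/500) = 144900/2999 ≈ 48.316
Max retention: S = 1000/(144900/2999) − 10 = 15500/1449 in (≈ 10.697 in)
Ia = 0.2S: 0.2·10.697 = 2.139 in (exactly 3100/1449)

S = 15500/1449 in ≈ 10.697 in; Ia = 3100/1449 in ≈ 2.139 in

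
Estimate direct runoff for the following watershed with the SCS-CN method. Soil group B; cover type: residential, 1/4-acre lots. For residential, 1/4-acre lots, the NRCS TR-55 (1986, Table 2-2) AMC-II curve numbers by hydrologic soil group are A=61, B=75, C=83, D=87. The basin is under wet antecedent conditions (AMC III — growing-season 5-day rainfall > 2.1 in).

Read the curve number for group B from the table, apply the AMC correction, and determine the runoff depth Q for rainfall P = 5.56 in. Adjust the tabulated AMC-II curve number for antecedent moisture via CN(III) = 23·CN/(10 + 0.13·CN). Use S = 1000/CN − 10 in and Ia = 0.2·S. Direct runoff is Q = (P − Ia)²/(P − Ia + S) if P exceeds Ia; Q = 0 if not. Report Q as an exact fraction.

Q = 82646281/19994475 in ≈ 4.133 in

NRCS table: residential, 1/4-acre lots, soil group B → CN(II) = 75
CN(III) from CN(II)=75: (23·75)/(10 + 0.13·75) = 6900/79 ≈ 87.342
Retention S: 1000/CN − 10 with CN=87.342 → S = 100/69 ≈ 1.449 in
Ia = 0.2·(100/69) = 20/69 in ≈ 0.290 in
Since P=5.560 > Ia=0.290: effective rainfall P−Ia = 9091/1725 in
Runoff Q = (P−Ia)²/(P−Ia+S) = (5.270)²/(5.270+1.449) = 82646281/19994475 ≈ 4.133 in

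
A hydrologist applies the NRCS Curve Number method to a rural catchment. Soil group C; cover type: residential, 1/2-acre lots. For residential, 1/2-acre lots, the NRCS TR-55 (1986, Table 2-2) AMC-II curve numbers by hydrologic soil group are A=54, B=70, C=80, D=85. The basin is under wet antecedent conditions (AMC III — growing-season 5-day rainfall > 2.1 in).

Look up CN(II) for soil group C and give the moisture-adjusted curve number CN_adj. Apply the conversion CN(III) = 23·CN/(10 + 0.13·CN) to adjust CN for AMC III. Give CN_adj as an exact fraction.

NRCS table: residential, 1/2-acre lots, soil group C → CN(II) = 80
Wet (AMC III): CN(III) = 23·80/(10 + 0.13·80) = 1840/(102/5) = 4600/51 ≈ 90.196

CN_adj = 4600/51 ≈ 90.196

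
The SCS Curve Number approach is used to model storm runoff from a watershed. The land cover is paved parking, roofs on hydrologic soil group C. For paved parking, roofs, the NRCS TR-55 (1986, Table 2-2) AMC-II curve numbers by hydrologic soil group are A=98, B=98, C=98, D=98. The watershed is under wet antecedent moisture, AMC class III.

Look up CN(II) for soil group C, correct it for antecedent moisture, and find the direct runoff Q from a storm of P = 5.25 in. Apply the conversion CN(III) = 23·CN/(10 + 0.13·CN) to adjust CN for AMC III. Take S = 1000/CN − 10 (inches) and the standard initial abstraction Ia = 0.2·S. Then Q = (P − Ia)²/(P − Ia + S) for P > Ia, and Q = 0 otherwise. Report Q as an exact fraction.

Q = 556346569/108133396 in ≈ 5.145 in

NRCS table: paved parking, roofs, soil group C → CN(II) = 98
CN(III) from CN(II)=98: (23·98)/(10 + 0.13·98) = 112700/1137 ≈ 99.120
S = 1000/(112700/1137) − 10 = 100/1127 in ≈ 0.089 in
Initial abstraction Ia = S/5 = (100/1127)/5 = 20/1127 ≈ 0.018 in
P − Ia = 5.250 − 0.018 = 23587/4508 ≈ 5.232 in (> 0, runoff occurs)
Q: (23587/4508)² ÷ (23987/4508) = 556346569/108133396 in (≈ 5.145 in)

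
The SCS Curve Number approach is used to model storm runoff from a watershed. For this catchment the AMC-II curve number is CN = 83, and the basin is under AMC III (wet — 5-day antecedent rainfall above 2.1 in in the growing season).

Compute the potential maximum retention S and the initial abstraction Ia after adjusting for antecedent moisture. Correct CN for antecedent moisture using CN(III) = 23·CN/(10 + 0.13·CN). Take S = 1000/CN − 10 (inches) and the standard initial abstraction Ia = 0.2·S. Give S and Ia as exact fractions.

S = 1700/1909 in ≈ 0.891 in; Ia = 340/1909 in ≈ 0.178 in

CN(III) from CN(II)=83: (23·83)/(10 + 0.13·83) = 190900/2079 ≈ 91.823
Retention S: 1000/CN − 10 with CN=91.823 → S = 1700/1909 ≈ 0.891 in
Ia = 0.2·(1700/1909) = 340/1909 in ≈ 0.178 in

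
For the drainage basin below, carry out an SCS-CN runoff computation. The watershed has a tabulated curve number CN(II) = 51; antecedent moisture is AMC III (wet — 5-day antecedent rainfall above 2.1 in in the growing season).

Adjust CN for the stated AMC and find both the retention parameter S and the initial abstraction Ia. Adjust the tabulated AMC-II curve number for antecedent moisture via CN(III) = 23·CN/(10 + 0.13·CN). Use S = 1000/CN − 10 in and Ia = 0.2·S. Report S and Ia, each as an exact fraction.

Adjust CN=51 to AMC III: 23·51/(10 + 0.13·51) → 1173 ÷ (1663/100) = 117300/1663 ≈ 70.535
Retention S: 1000/CN − 10 with CN=70.535 → S = 4900/1173 ≈ 4.177 in
Ia = 0.2S: 0.2·4.177 = 0.835 in (exactly 980/1173)

S = 4900/1173 in ≈ 4.177 in; Ia = 980/1173 in ≈ 0.835 in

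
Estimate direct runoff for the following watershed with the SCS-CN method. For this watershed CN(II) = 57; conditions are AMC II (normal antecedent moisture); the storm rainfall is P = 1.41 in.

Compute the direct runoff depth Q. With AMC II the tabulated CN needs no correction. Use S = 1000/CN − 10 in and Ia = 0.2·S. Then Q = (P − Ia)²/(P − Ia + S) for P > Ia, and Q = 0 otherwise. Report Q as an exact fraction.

Average conditions: CN = 57 (no AMC adjustment).
Max retention: S = 1000/57 − 10 = 430/57 in (≈ 7.544 in)
Initial abstraction Ia = S/5 = (430/57)/5 = 86/57 ≈ 1.509 in
P = 1.410 ≤ Ia = 1.509 in: entire storm abstracted, Q = 0.

Q = 0 in ≈ 0.000 in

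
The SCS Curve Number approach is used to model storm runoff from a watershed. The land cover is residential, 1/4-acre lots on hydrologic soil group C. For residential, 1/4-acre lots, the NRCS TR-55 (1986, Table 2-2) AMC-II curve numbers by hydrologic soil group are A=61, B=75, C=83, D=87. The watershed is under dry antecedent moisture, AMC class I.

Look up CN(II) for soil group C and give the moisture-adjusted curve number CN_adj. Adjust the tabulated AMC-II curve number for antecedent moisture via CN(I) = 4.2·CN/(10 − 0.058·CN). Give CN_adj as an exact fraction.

CN_adj = 174300/2593 ≈ 67.219

NRCS table: residential, 1/4-acre lots, soil group C → CN(II) = 83
CN(I) from CN(II)=83: (4.2·83)/(10 − 0.058·83) = 174300/2593 ≈ 67.219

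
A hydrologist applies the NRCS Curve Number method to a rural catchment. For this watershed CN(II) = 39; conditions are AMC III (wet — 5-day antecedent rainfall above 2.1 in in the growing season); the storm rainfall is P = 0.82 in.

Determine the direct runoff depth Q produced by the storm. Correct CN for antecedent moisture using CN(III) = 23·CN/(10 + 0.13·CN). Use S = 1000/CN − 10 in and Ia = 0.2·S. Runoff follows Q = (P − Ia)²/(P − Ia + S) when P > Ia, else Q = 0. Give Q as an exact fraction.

Q = 0 in ≈ 0.000 in

Wet (AMC III): CN(III) = 23·39/(10 + 0.13·39) = 897/(1507/100) = 89700/1507 ≈ 59.522
S = 1000/(89700/1507) − 10 = 6100/897 in ≈ 6.800 in
Ia = 0.2S: 0.2·6.800 = 1.360 in (exactly 1220/897)
P = 0.820 ≤ Ia = 1.360 in: entire storm abstracted, Q = 0.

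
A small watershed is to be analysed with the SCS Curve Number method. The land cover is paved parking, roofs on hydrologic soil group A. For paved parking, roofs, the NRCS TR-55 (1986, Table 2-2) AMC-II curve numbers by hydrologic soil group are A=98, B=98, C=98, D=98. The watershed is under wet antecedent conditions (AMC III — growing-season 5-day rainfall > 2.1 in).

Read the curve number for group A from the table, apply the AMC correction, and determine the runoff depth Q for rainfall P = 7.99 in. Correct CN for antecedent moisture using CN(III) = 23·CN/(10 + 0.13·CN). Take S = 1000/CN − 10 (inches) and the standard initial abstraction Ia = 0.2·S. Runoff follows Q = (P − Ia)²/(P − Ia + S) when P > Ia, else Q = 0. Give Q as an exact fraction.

NRCS table: paved parking, roofs, soil group A → CN(II) = 98
CN(III) from CN(II)=98: (23·98)/(10 + 0.13·98) = 112700/1137 ≈ 99.120
Retention S: 1000/CN − 10 with CN=99.120 → S = 100/1127 ≈ 0.089 in
Ia = 0.2S: 0.2·0.089 = 0.018 in (exactly 20/1127)
P − Ia = 7.990 − 0.018 = 898473/112700 ≈ 7.972 in (> 0, runoff occurs)
Q: (898473/112700)² ÷ (908473/112700) = 807253731729/102384907100 in (≈ 7.884 in)

Q = 807253731729/102384907100 in ≈ 7.884 in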